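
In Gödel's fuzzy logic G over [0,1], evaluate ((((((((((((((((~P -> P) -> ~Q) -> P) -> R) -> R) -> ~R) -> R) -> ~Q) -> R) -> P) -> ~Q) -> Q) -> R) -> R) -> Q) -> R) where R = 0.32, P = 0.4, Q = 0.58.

0.32

~P: Gödel ¬ of 0.4 = 0 (operand ≠ 0)
(~P -> P): 0 ≤ 0.4, so result = 1
~Q: Gödel ¬ of 0.58 = 0 (operand ≠ 0)
((~P -> P) -> ~Q): 1 > 0, so result = 0
(((~P -> P) -> ~Q) -> P): 0 ≤ 0.4, so result = 1
((((~P -> P) -> ~Q) -> P) -> R): 1 > 0.32, so result = 0.32
(((((~P -> P) -> ~Q) -> P) -> R) -> R): 0.32 ≤ 0.32, so result = 1
~R: Gödel ¬ of 0.32 = 0 (operand ≠ 0)
((((((~P -> P) -> ~Q) -> P) -> R) -> R) -> ~R): 1 > 0, so result = 0
(((((((~P -> P) -> ~Q) -> P) -> R) -> R) -> ~R) -> R): 0 ≤ 0.32, so result = 1
~Q: Gödel ¬ of 0.58 = 0 (operand ≠ 0)
((((((((~P -> P) -> ~Q) -> P) -> R) -> R) -> ~R) -> R) -> ~Q): 1 > 0, so result = 0
(((((((((~P -> P) -> ~Q) -> P) -> R) -> R) -> ~R) -> R) -> ~Q) -> R): 0 ≤ 0.32, so result = 1
((((((((((~P -> P) -> ~Q) -> P) -> R) -> R) -> ~R) -> R) -> ~Q) -> R) -> P): 1 > 0.4, so result = 0.4
~Q: Gödel ¬ of 0.58 = 0 (operand ≠ 0)
(((((((((((~P -> P) -> ~Q) -> P) -> R) -> R) -> ~R) -> R) -> ~Q) -> R) -> P) -> ~Q): 0.4 > 0, so result = 0
((((((((((((~P -> P) -> ~Q) -> P) -> R) -> R) -> ~R) -> R) -> ~Q) -> R) -> P) -> ~Q) -> Q): 0 ≤ 0.58, so result = 1
(((((((((((((~P -> P) -> ~Q) -> P) -> R) -> R) -> ~R) -> R) -> ~Q) -> R) -> P) -> ~Q) -> Q) -> R): 1 > 0.32, so result = 0.32
((((((((((((((~P -> P) -> ~Q) -> P) -> R) -> R) -> ~R) -> R) -> ~Q) -> R) -> P) -> ~Q) -> Q) -> R) -> R): 0.32 ≤ 0.32, so result = 1
(((((((((((((((~P -> P) -> ~Q) -> P) -> R) -> R) -> ~R) -> R) -> ~Q) -> R) -> P) -> ~Q) -> Q) -> R) -> R) -> Q): 1 > 0.58, so result = 0.58
((((((((((((((((~P -> P) -> ~Q) -> P) -> R) -> R) -> ~R) -> R) -> ~Q) -> R) -> P) -> ~Q) -> Q) -> R) -> R) -> Q) -> R): 0.58 > 0.32, so result = 0.32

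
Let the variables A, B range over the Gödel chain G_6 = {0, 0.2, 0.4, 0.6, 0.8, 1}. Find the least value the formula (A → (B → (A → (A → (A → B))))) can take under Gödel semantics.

1.00

Every assignment gives 1. For instance at A = 0, B = 0:
  (A → B): 0 ≤ 0, so result = 1
  (A → (A → B)): 0 ≤ 1, so result = 1
  (A → (A → (A → B))): 0 ≤ 1, so result = 1
  (B → (A → (A → (A → B)))): 0 ≤ 1, so result = 1
  (A → (B → (A → (A → (A → B))))): 0 ≤ 1, so result = 1
All 36 assignments give value 1 — the formula is a G_6-tautology.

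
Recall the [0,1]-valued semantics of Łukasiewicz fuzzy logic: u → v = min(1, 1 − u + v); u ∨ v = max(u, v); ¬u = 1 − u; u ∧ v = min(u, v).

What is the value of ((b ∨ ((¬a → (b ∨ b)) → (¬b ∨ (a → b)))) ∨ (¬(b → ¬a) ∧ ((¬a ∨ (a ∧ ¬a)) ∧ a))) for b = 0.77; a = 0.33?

¬a: Łukasiewicz ¬ gives 1 − 0.33 = 0.67
(b ∨ b) = max(0.77, 0.77) = 0.77
(¬a → (b ∨ b)): min(1, 1 − 0.67 + 0.77) = 1
¬b: Łukasiewicz ¬ gives 1 − 0.77 = 0.23
(a → b): min(1, 1 − 0.33 + 0.77) = 1
(¬b ∨ (a → b)) = max(0.23, 1) = 1
((¬a → (b ∨ b)) → (¬b ∨ (a → b))): min(1, 1 − 1 + 1) = 1
(b ∨ ((¬a → (b ∨ b)) → (¬b ∨ (a → b)))) = max(0.77, 1) = 1
¬a: Łukasiewicz ¬ gives 1 − 0.33 = 0.67
(b → ¬a): min(1, 1 − 0.77 + 0.67) = 0.9
¬(b → ¬a): Łukasiewicz ¬ gives 1 − 0.9 = 0.1
¬a: Łukasiewicz ¬ gives 1 − 0.33 = 0.67
¬a: Łukasiewicz ¬ gives 1 − 0.33 = 0.67
(a ∧ ¬a) = min(0.33, 0.67) = 0.33
(¬a ∨ (a ∧ ¬a)) = max(0.67, 0.33) = 0.67
((¬a ∨ (a ∧ ¬a)) ∧ a) = min(0.67, 0.33) = 0.33
(¬(b → ¬a) ∧ ((¬a ∨ (a ∧ ¬a)) ∧ a)) = min(0.1, 0.33) = 0.1
((b ∨ ((¬a → (b ∨ b)) → (¬b ∨ (a → b)))) ∨ (¬(b → ¬a) ∧ ((¬a ∨ (a ∧ ¬a)) ∧ a))) = max(1, 0.1) = 1

1.00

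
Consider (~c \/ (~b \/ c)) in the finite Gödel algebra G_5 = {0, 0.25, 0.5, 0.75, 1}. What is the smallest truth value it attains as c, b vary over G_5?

The minimum is attained at c = 0.25, b = 0.25:
  ~c: Gödel ¬ of 0.25 = 0 (operand ≠ 0)
  ~b: Gödel ¬ of 0.25 = 0 (operand ≠ 0)
  (~b \/ c) = max(0, 0.25) = 0.25
  (~c \/ (~b \/ c)) = max(0, 0.25) = 0.25
Checking all 25 assignments confirms none give a value below 0.25.

0.25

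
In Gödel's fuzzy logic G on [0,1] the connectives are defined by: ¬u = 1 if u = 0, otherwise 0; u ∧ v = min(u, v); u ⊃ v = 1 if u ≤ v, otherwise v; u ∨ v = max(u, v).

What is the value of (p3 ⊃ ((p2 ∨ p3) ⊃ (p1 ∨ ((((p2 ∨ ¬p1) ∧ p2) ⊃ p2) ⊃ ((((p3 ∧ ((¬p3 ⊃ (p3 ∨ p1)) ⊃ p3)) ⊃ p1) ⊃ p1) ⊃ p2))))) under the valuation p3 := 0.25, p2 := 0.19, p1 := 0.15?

0.19

(p2 ∨ p3) = max(0.19, 0.25) = 0.25
¬p1: Gödel ¬ of 0.15 = 0 (operand ≠ 0)
(p2 ∨ ¬p1) = max(0.19, 0) = 0.19
((p2 ∨ ¬p1) ∧ p2) = min(0.19, 0.19) = 0.19
(((p2 ∨ ¬p1) ∧ p2) ⊃ p2): 0.19 ≤ 0.19, so result = 1
¬p3: Gödel ¬ of 0.25 = 0 (operand ≠ 0)
(p3 ∨ p1) = max(0.25, 0.15) = 0.25
(¬p3 ⊃ (p3 ∨ p1)): 0 ≤ 0.25, so result = 1
((¬p3 ⊃ (p3 ∨ p1)) ⊃ p3): 1 > 0.25, so result = 0.25
(p3 ∧ ((¬p3 ⊃ (p3 ∨ p1)) ⊃ p3)) = min(0.25, 0.25) = 0.25
((p3 ∧ ((¬p3 ⊃ (p3 ∨ p1)) ⊃ p3)) ⊃ p1): 0.25 > 0.15, so result = 0.15
(((p3 ∧ ((¬p3 ⊃ (p3 ∨ p1)) ⊃ p3)) ⊃ p1) ⊃ p1): 0.15 ≤ 0.15, so result = 1
((((p3 ∧ ((¬p3 ⊃ (p3 ∨ p1)) ⊃ p3)) ⊃ p1) ⊃ p1) ⊃ p2): 1 > 0.19, so result = 0.19
((((p2 ∨ ¬p1) ∧ p2) ⊃ p2) ⊃ ((((p3 ∧ ((¬p3 ⊃ (p3 ∨ p1)) ⊃ p3)) ⊃ p1) ⊃ p1) ⊃ p2)): 1 > 0.19, so result = 0.19
(p1 ∨ ((((p2 ∨ ¬p1) ∧ p2) ⊃ p2) ⊃ ((((p3 ∧ ((¬p3 ⊃ (p3 ∨ p1)) ⊃ p3)) ⊃ p1) ⊃ p1) ⊃ p2))) = max(0.15, 0.19) = 0.19
((p2 ∨ p3) ⊃ (p1 ∨ ((((p2 ∨ ¬p1) ∧ p2) ⊃ p2) ⊃ ((((p3 ∧ ((¬p3 ⊃ (p3 ∨ p1)) ⊃ p3)) ⊃ p1) ⊃ p1) ⊃ p2)))): 0.25 > 0.19, so result = 0.19
(p3 ⊃ ((p2 ∨ p3) ⊃ (p1 ∨ ((((p2 ∨ ¬p1) ∧ p2) ⊃ p2) ⊃ ((((p3 ∧ ((¬p3 ⊃ (p3 ∨ p1)) ⊃ p3)) ⊃ p1) ⊃ p1) ⊃ p2))))): 0.25 > 0.19, so result = 0.19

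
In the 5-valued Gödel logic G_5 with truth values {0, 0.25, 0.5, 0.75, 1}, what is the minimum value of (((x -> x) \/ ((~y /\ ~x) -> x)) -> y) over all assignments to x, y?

The minimum is attained at x = 0, y = 0:
  (x -> x): 0 ≤ 0, so result = 1
  ~y: Gödel ¬ of 0 = 1 (operand is 0)
  ~x: Gödel ¬ of 0 = 1 (operand is 0)
  (~y /\ ~x) = min(1, 1) = 1
  ((~y /\ ~x) -> x): 1 > 0, so result = 0
  ((x -> x) \/ ((~y /\ ~x) -> x)) = max(1, 0) = 1
  (((x -> x) \/ ((~y /\ ~x) -> x)) -> y): 1 > 0, so result = 0
Checking all 25 assignments confirms none give a value below 0.00.

0.00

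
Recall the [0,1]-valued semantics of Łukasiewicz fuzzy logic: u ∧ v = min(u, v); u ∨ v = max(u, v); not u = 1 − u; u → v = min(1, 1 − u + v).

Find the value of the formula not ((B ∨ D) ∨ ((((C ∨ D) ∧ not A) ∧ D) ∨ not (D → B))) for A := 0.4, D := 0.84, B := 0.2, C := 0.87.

(B ∨ D) = max(0.2, 0.84) = 0.84
(C ∨ D) = max(0.87, 0.84) = 0.87
not A: Łukasiewicz ¬ gives 1 − 0.4 = 0.6
((C ∨ D) ∧ not A) = min(0.87, 0.6) = 0.6
(((C ∨ D) ∧ not A) ∧ D) = min(0.6, 0.84) = 0.6
(D → B): min(1, 1 − 0.84 + 0.2) = 0.36
not (D → B): Łukasiewicz ¬ gives 1 − 0.36 = 0.64
((((C ∨ D) ∧ not A) ∧ D) ∨ not (D → B)) = max(0.6, 0.64) = 0.64
((B ∨ D) ∨ ((((C ∨ D) ∧ not A) ∧ D) ∨ not (D → B))) = max(0.84, 0.64) = 0.84
not ((B ∨ D) ∨ ((((C ∨ D) ∧ not A) ∧ D) ∨ not (D → B))): Łukasiewicz ¬ gives 1 − 0.84 = 0.16

0.16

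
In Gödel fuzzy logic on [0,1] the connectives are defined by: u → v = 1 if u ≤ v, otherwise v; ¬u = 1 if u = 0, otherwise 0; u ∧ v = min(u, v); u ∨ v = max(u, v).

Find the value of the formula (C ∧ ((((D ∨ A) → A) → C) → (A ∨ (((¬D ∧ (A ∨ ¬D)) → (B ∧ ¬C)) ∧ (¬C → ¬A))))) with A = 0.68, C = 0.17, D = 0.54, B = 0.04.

(D ∨ A) = max(0.54, 0.68) = 0.68
((D ∨ A) → A): 0.68 ≤ 0.68, so result = 1
(((D ∨ A) → A) → C): 1 > 0.17, so result = 0.17
¬D: Gödel ¬ of 0.54 = 0 (operand ≠ 0)
¬D: Gödel ¬ of 0.54 = 0 (operand ≠ 0)
(A ∨ ¬D) = max(0.68, 0) = 0.68
(¬D ∧ (A ∨ ¬D)) = min(0, 0.68) = 0
¬C: Gödel ¬ of 0.17 = 0 (operand ≠ 0)
(B ∧ ¬C) = min(0.04, 0) = 0
((¬D ∧ (A ∨ ¬D)) → (B ∧ ¬C)): 0 ≤ 0, so result = 1
¬C: Gödel ¬ of 0.17 = 0 (operand ≠ 0)
¬A: Gödel ¬ of 0.68 = 0 (operand ≠ 0)
(¬C → ¬A): 0 ≤ 0, so result = 1
(((¬D ∧ (A ∨ ¬D)) → (B ∧ ¬C)) ∧ (¬C → ¬A)) = min(1, 1) = 1
(A ∨ (((¬D ∧ (A ∨ ¬D)) → (B ∧ ¬C)) ∧ (¬C → ¬A))) = max(0.68, 1) = 1
((((D ∨ A) → A) → C) → (A ∨ (((¬D ∧ (A ∨ ¬D)) → (B ∧ ¬C)) ∧ (¬C → ¬A)))): 0.17 ≤ 1, so result = 1
(C ∧ ((((D ∨ A) → A) → C) → (A ∨ (((¬D ∧ (A ∨ ¬D)) → (B ∧ ¬C)) ∧ (¬C → ¬A))))) = min(0.17, 1) = 0.17

0.17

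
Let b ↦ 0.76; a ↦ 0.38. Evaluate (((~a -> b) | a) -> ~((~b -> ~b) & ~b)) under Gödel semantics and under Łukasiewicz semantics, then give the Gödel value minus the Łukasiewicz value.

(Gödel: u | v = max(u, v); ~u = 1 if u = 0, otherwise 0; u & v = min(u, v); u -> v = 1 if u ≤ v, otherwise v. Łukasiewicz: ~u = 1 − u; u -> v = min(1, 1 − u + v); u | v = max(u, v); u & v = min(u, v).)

0.24

Gödel evaluation:
  ~a: Gödel ¬ of 0.38 = 0 (operand ≠ 0)
  (~a -> b): 0 ≤ 0.76, so result = 1
  ((~a -> b) | a) = max(1, 0.38) = 1
  ~b: Gödel ¬ of 0.76 = 0 (operand ≠ 0)
  ~b: Gödel ¬ of 0.76 = 0 (operand ≠ 0)
  (~b -> ~b): 0 ≤ 0, so result = 1
  ~b: Gödel ¬ of 0.76 = 0 (operand ≠ 0)
  ((~b -> ~b) & ~b) = min(1, 0) = 0
  ~((~b -> ~b) & ~b): Gödel ¬ of 0 = 1 (operand is 0)
  (((~a -> b) | a) -> ~((~b -> ~b) & ~b)): 1 ≤ 1, so result = 1
  Gödel value = 1
Łukasiewicz evaluation:
  ~a: Łukasiewicz ¬ gives 1 − 0.38 = 0.62
  (~a -> b): min(1, 1 − 0.62 + 0.76) = 1
  ((~a -> b) | a) = max(1, 0.38) = 1
  ~b: Łukasiewicz ¬ gives 1 − 0.76 = 0.24
  ~b: Łukasiewicz ¬ gives 1 − 0.76 = 0.24
  (~b -> ~b): min(1, 1 − 0.24 + 0.24) = 1
  ~b: Łukasiewicz ¬ gives 1 − 0.76 = 0.24
  ((~b -> ~b) & ~b) = min(1, 0.24) = 0.24
  ~((~b -> ~b) & ~b): Łukasiewicz ¬ gives 1 − 0.24 = 0.76
  (((~a -> b) | a) -> ~((~b -> ~b) & ~b)): min(1, 1 − 1 + 0.76) = 0.76
  Łukasiewicz value = 0.76
Difference: 1 − 0.76 = 0.24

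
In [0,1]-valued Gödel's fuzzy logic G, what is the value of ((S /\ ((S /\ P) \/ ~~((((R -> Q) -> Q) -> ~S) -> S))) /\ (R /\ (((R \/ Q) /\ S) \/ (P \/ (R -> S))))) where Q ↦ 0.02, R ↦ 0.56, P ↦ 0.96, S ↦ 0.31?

(S /\ P) = min(0.31, 0.96) = 0.31
(R -> Q): 0.56 > 0.02, so result = 0.02
((R -> Q) -> Q): 0.02 ≤ 0.02, so result = 1
~S: Gödel ¬ of 0.31 = 0 (operand ≠ 0)
(((R -> Q) -> Q) -> ~S): 1 > 0, so result = 0
((((R -> Q) -> Q) -> ~S) -> S): 0 ≤ 0.31, so result = 1
~((((R -> Q) -> Q) -> ~S) -> S): Gödel ¬ of 1 = 0 (operand ≠ 0)
~~((((R -> Q) -> Q) -> ~S) -> S): Gödel ¬ of 0 = 1 (operand is 0)
((S /\ P) \/ ~~((((R -> Q) -> Q) -> ~S) -> S)) = max(0.31, 1) = 1
(S /\ ((S /\ P) \/ ~~((((R -> Q) -> Q) -> ~S) -> S))) = min(0.31, 1) = 0.31
(R \/ Q) = max(0.56, 0.02) = 0.56
((R \/ Q) /\ S) = min(0.56, 0.31) = 0.31
(R -> S): 0.56 > 0.31, so result = 0.31
(P \/ (R -> S)) = max(0.96, 0.31) = 0.96
(((R \/ Q) /\ S) \/ (P \/ (R -> S))) = max(0.31, 0.96) = 0.96
(R /\ (((R \/ Q) /\ S) \/ (P \/ (R -> S)))) = min(0.56, 0.96) = 0.56
((S /\ ((S /\ P) \/ ~~((((R -> Q) -> Q) -> ~S) -> S))) /\ (R /\ (((R \/ Q) /\ S) \/ (P \/ (R -> S))))) = min(0.31, 0.56) = 0.31

0.31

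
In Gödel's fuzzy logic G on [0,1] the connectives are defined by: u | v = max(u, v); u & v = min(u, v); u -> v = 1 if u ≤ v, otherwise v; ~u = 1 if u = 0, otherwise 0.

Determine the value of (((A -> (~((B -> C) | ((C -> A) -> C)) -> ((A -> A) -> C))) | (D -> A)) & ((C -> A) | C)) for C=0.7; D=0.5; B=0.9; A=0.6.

0.70

(B -> C): 0.9 > 0.7, so result = 0.7
(C -> A): 0.7 > 0.6, so result = 0.6
((C -> A) -> C): 0.6 ≤ 0.7, so result = 1
((B -> C) | ((C -> A) -> C)) = max(0.7, 1) = 1
~((B -> C) | ((C -> A) -> C)): Gödel ¬ of 1 = 0 (operand ≠ 0)
(A -> A): 0.6 ≤ 0.6, so result = 1
((A -> A) -> C): 1 > 0.7, so result = 0.7
(~((B -> C) | ((C -> A) -> C)) -> ((A -> A) -> C)): 0 ≤ 0.7, so result = 1
(A -> (~((B -> C) | ((C -> A) -> C)) -> ((A -> A) -> C))): 0.6 ≤ 1, so result = 1
(D -> A): 0.5 ≤ 0.6, so result = 1
((A -> (~((B -> C) | ((C -> A) -> C)) -> ((A -> A) -> C))) | (D -> A)) = max(1, 1) = 1
(C -> A): 0.7 > 0.6, so result = 0.6
((C -> A) | C) = max(0.6, 0.7) = 0.7
(((A -> (~((B -> C) | ((C -> A) -> C)) -> ((A -> A) -> C))) | (D -> A)) & ((C -> A) | C)) = min(1, 0.7) = 0.7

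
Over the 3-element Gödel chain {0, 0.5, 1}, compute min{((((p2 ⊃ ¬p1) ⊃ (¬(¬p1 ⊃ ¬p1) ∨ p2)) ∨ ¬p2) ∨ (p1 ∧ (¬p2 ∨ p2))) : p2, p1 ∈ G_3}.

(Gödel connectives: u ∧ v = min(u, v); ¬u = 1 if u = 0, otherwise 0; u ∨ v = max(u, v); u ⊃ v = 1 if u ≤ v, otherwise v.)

The minimum is attained at p2 = 0.5, p1 = 0:
  ¬p1: Gödel ¬ of 0 = 1 (operand is 0)
  (p2 ⊃ ¬p1): 0.5 ≤ 1, so result = 1
  ¬p1: Gödel ¬ of 0 = 1 (operand is 0)
  ¬p1: Gödel ¬ of 0 = 1 (operand is 0)
  (¬p1 ⊃ ¬p1): 1 ≤ 1, so result = 1
  ¬(¬p1 ⊃ ¬p1): Gödel ¬ of 1 = 0 (operand ≠ 0)
  (¬(¬p1 ⊃ ¬p1) ∨ p2) = max(0, 0.5) = 0.5
  ((p2 ⊃ ¬p1) ⊃ (¬(¬p1 ⊃ ¬p1) ∨ p2)): 1 > 0.5, so result = 0.5
  ¬p2: Gödel ¬ of 0.5 = 0 (operand ≠ 0)
  (((p2 ⊃ ¬p1) ⊃ (¬(¬p1 ⊃ ¬p1) ∨ p2)) ∨ ¬p2) = max(0.5, 0) = 0.5
  ¬p2: Gödel ¬ of 0.5 = 0 (operand ≠ 0)
  (¬p2 ∨ p2) = max(0, 0.5) = 0.5
  (p1 ∧ (¬p2 ∨ p2)) = min(0, 0.5) = 0
  ((((p2 ⊃ ¬p1) ⊃ (¬(¬p1 ⊃ ¬p1) ∨ p2)) ∨ ¬p2) ∨ (p1 ∧ (¬p2 ∨ p2))) = max(0.5, 0) = 0.5
Checking all 9 assignments confirms none give a value below 0.50.

0.50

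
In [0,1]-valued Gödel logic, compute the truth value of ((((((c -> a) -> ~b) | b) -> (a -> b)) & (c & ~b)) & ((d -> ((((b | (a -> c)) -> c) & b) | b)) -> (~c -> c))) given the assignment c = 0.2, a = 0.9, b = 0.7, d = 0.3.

0.00

(c -> a): 0.2 ≤ 0.9, so result = 1
~b: Gödel ¬ of 0.7 = 0 (operand ≠ 0)
((c -> a) -> ~b): 1 > 0, so result = 0
(((c -> a) -> ~b) | b) = max(0, 0.7) = 0.7
(a -> b): 0.9 > 0.7, so result = 0.7
((((c -> a) -> ~b) | b) -> (a -> b)): 0.7 ≤ 0.7, so result = 1
~b: Gödel ¬ of 0.7 = 0 (operand ≠ 0)
(c & ~b) = min(0.2, 0) = 0
(((((c -> a) -> ~b) | b) -> (a -> b)) & (c & ~b)) = min(1, 0) = 0
(a -> c): 0.9 > 0.2, so result = 0.2
(b | (a -> c)) = max(0.7, 0.2) = 0.7
((b | (a -> c)) -> c): 0.7 > 0.2, so result = 0.2
(((b | (a -> c)) -> c) & b) = min(0.2, 0.7) = 0.2
((((b | (a -> c)) -> c) & b) | b) = max(0.2, 0.7) = 0.7
(d -> ((((b | (a -> c)) -> c) & b) | b)): 0.3 ≤ 0.7, so result = 1
~c: Gödel ¬ of 0.2 = 0 (operand ≠ 0)
(~c -> c): 0 ≤ 0.2, so result = 1
((d -> ((((b | (a -> c)) -> c) & b) | b)) -> (~c -> c)): 1 ≤ 1, so result = 1
((((((c -> a) -> ~b) | b) -> (a -> b)) & (c & ~b)) & ((d -> ((((b | (a -> c)) -> c) & b) | b)) -> (~c -> c))) = min(0, 1) = 0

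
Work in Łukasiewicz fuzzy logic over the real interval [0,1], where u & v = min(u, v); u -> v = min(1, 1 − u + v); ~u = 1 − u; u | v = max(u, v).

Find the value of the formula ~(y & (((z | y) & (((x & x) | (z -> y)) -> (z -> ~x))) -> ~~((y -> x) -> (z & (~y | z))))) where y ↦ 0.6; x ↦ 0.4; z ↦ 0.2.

0.40

(z | y) = max(0.2, 0.6) = 0.6
(x & x) = min(0.4, 0.4) = 0.4
(z -> y): min(1, 1 − 0.2 + 0.6) = 1
((x & x) | (z -> y)) = max(0.4, 1) = 1
~x: Łukasiewicz ¬ gives 1 − 0.4 = 0.6
(z -> ~x): min(1, 1 − 0.2 + 0.6) = 1
(((x & x) | (z -> y)) -> (z -> ~x)): min(1, 1 − 1 + 1) = 1
((z | y) & (((x & x) | (z -> y)) -> (z -> ~x))) = min(0.6, 1) = 0.6
(y -> x): min(1, 1 − 0.6 + 0.4) = 0.8
~y: Łukasiewicz ¬ gives 1 − 0.6 = 0.4
(~y | z) = max(0.4, 0.2) = 0.4
(z & (~y | z)) = min(0.2, 0.4) = 0.2
((y -> x) -> (z & (~y | z))): min(1, 1 − 0.8 + 0.2) = 0.4
~((y -> x) -> (z & (~y | z))): Łukasiewicz ¬ gives 1 − 0.4 = 0.6
~~((y -> x) -> (z & (~y | z))): Łukasiewicz ¬ gives 1 − 0.6 = 0.4
(((z | y) & (((x & x) | (z -> y)) -> (z -> ~x))) -> ~~((y -> x) -> (z & (~y | z)))): min(1, 1 − 0.6 + 0.4) = 0.8
(y & (((z | y) & (((x & x) | (z -> y)) -> (z -> ~x))) -> ~~((y -> x) -> (z & (~y | z))))) = min(0.6, 0.8) = 0.6
~(y & (((z | y) & (((x & x) | (z -> y)) -> (z -> ~x))) -> ~~((y -> x) -> (z & (~y | z))))): Łukasiewicz ¬ gives 1 − 0.6 = 0.4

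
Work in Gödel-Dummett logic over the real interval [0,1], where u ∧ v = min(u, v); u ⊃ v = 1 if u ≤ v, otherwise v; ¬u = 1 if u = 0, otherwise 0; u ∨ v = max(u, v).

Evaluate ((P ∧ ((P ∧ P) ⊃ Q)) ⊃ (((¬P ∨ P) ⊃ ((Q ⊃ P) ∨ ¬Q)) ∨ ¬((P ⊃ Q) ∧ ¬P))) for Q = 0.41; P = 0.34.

(P ∧ P) = min(0.34, 0.34) = 0.34
((P ∧ P) ⊃ Q): 0.34 ≤ 0.41, so result = 1
(P ∧ ((P ∧ P) ⊃ Q)) = min(0.34, 1) = 0.34
¬P: Gödel ¬ of 0.34 = 0 (operand ≠ 0)
(¬P ∨ P) = max(0, 0.34) = 0.34
(Q ⊃ P): 0.41 > 0.34, so result = 0.34
¬Q: Gödel ¬ of 0.41 = 0 (operand ≠ 0)
((Q ⊃ P) ∨ ¬Q) = max(0.34, 0) = 0.34
((¬P ∨ P) ⊃ ((Q ⊃ P) ∨ ¬Q)): 0.34 ≤ 0.34, so result = 1
(P ⊃ Q): 0.34 ≤ 0.41, so result = 1
¬P: Gödel ¬ of 0.34 = 0 (operand ≠ 0)
((P ⊃ Q) ∧ ¬P) = min(1, 0) = 0
¬((P ⊃ Q) ∧ ¬P): Gödel ¬ of 0 = 1 (operand is 0)
(((¬P ∨ P) ⊃ ((Q ⊃ P) ∨ ¬Q)) ∨ ¬((P ⊃ Q) ∧ ¬P)) = max(1, 1) = 1
((P ∧ ((P ∧ P) ⊃ Q)) ⊃ (((¬P ∨ P) ⊃ ((Q ⊃ P) ∨ ¬Q)) ∨ ¬((P ⊃ Q) ∧ ¬P))): 0.34 ≤ 1, so result = 1

1.00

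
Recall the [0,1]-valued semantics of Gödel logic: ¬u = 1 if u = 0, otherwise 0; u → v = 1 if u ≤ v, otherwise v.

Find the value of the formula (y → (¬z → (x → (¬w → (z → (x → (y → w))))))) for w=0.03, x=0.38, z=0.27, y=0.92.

1.00

¬z: Gödel ¬ of 0.27 = 0 (operand ≠ 0)
¬w: Gödel ¬ of 0.03 = 0 (operand ≠ 0)
(y → w): 0.92 > 0.03, so result = 0.03
(x → (y → w)): 0.38 > 0.03, so result = 0.03
(z → (x → (y → w))): 0.27 > 0.03, so result = 0.03
(¬w → (z → (x → (y → w)))): 0 ≤ 0.03, so result = 1
(x → (¬w → (z → (x → (y → w))))): 0.38 ≤ 1, so result = 1
(¬z → (x → (¬w → (z → (x → (y → w)))))): 0 ≤ 1, so result = 1
(y → (¬z → (x → (¬w → (z → (x → (y → w))))))): 0.92 ≤ 1, so result = 1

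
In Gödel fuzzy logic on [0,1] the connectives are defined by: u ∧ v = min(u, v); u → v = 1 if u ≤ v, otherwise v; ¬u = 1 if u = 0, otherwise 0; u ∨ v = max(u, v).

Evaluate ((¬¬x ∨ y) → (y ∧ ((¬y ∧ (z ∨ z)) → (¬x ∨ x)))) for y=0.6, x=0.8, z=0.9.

0.60

¬x: Gödel ¬ of 0.8 = 0 (operand ≠ 0)
¬¬x: Gödel ¬ of 0 = 1 (operand is 0)
(¬¬x ∨ y) = max(1, 0.6) = 1
¬y: Gödel ¬ of 0.6 = 0 (operand ≠ 0)
(z ∨ z) = max(0.9, 0.9) = 0.9
(¬y ∧ (z ∨ z)) = min(0, 0.9) = 0
¬x: Gödel ¬ of 0.8 = 0 (operand ≠ 0)
(¬x ∨ x) = max(0, 0.8) = 0.8
((¬y ∧ (z ∨ z)) → (¬x ∨ x)): 0 ≤ 0.8, so result = 1
(y ∧ ((¬y ∧ (z ∨ z)) → (¬x ∨ x))) = min(0.6, 1) = 0.6
((¬¬x ∨ y) → (y ∧ ((¬y ∧ (z ∨ z)) → (¬x ∨ x)))): 1 > 0.6, so result = 0.6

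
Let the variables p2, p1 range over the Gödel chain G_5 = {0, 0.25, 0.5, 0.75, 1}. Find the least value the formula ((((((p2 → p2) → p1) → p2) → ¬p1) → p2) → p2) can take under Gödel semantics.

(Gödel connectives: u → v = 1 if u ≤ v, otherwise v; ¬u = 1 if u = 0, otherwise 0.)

0.25

The minimum is attained at p2 = 0.25, p1 = 0.25:
  (p2 → p2): 0.25 ≤ 0.25, so result = 1
  ((p2 → p2) → p1): 1 > 0.25, so result = 0.25
  (((p2 → p2) → p1) → p2): 0.25 ≤ 0.25, so result = 1
  ¬p1: Gödel ¬ of 0.25 = 0 (operand ≠ 0)
  ((((p2 → p2) → p1) → p2) → ¬p1): 1 > 0, so result = 0
  (((((p2 → p2) → p1) → p2) → ¬p1) → p2): 0 ≤ 0.25, so result = 1
  ((((((p2 → p2) → p1) → p2) → ¬p1) → p2) → p2): 1 > 0.25, so result = 0.25
Checking all 25 assignments confirms none give a value below 0.25.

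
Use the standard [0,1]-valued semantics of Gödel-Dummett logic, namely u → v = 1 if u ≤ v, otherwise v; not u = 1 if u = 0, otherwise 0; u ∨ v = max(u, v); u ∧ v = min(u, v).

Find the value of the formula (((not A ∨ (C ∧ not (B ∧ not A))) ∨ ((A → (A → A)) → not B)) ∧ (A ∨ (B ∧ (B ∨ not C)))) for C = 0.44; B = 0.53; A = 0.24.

not A: Gödel ¬ of 0.24 = 0 (operand ≠ 0)
not A: Gödel ¬ of 0.24 = 0 (operand ≠ 0)
(B ∧ not A) = min(0.53, 0) = 0
not (B ∧ not A): Gödel ¬ of 0 = 1 (operand is 0)
(C ∧ not (B ∧ not A)) = min(0.44, 1) = 0.44
(not A ∨ (C ∧ not (B ∧ not A))) = max(0, 0.44) = 0.44
(A → A): 0.24 ≤ 0.24, so result = 1
(A → (A → A)): 0.24 ≤ 1, so result = 1
not B: Gödel ¬ of 0.53 = 0 (operand ≠ 0)
((A → (A → A)) → not B): 1 > 0, so result = 0
((not A ∨ (C ∧ not (B ∧ not A))) ∨ ((A → (A → A)) → not B)) = max(0.44, 0) = 0.44
not C: Gödel ¬ of 0.44 = 0 (operand ≠ 0)
(B ∨ not C) = max(0.53, 0) = 0.53
(B ∧ (B ∨ not C)) = min(0.53, 0.53) = 0.53
(A ∨ (B ∧ (B ∨ not C))) = max(0.24, 0.53) = 0.53
(((not A ∨ (C ∧ not (B ∧ not A))) ∨ ((A → (A → A)) → not B)) ∧ (A ∨ (B ∧ (B ∨ not C)))) = min(0.44, 0.53) = 0.44

0.44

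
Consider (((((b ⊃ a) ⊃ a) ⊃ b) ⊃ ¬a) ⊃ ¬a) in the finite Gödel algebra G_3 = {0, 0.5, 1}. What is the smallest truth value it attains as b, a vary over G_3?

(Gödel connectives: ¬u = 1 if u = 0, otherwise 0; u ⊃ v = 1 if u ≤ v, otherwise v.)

The minimum is attained at b = 0, a = 0.5:
  (b ⊃ a): 0 ≤ 0.5, so result = 1
  ((b ⊃ a) ⊃ a): 1 > 0.5, so result = 0.5
  (((b ⊃ a) ⊃ a) ⊃ b): 0.5 > 0, so result = 0
  ¬a: Gödel ¬ of 0.5 = 0 (operand ≠ 0)
  ((((b ⊃ a) ⊃ a) ⊃ b) ⊃ ¬a): 0 ≤ 0, so result = 1
  ¬a: Gödel ¬ of 0.5 = 0 (operand ≠ 0)
  (((((b ⊃ a) ⊃ a) ⊃ b) ⊃ ¬a) ⊃ ¬a): 1 > 0, so result = 0
Checking all 9 assignments confirms none give a value below 0.00.

0.00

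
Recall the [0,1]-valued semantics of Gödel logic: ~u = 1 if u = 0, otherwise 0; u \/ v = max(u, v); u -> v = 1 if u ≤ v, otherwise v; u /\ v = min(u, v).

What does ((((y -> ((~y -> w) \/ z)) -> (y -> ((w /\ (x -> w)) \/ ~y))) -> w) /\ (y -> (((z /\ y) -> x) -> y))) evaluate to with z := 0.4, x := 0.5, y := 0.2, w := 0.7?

0.70

~y: Gödel ¬ of 0.2 = 0 (operand ≠ 0)
(~y -> w): 0 ≤ 0.7, so result = 1
((~y -> w) \/ z) = max(1, 0.4) = 1
(y -> ((~y -> w) \/ z)): 0.2 ≤ 1, so result = 1
(x -> w): 0.5 ≤ 0.7, so result = 1
(w /\ (x -> w)) = min(0.7, 1) = 0.7
~y: Gödel ¬ of 0.2 = 0 (operand ≠ 0)
((w /\ (x -> w)) \/ ~y) = max(0.7, 0) = 0.7
(y -> ((w /\ (x -> w)) \/ ~y)): 0.2 ≤ 0.7, so result = 1
((y -> ((~y -> w) \/ z)) -> (y -> ((w /\ (x -> w)) \/ ~y))): 1 ≤ 1, so result = 1
(((y -> ((~y -> w) \/ z)) -> (y -> ((w /\ (x -> w)) \/ ~y))) -> w): 1 > 0.7, so result = 0.7
(z /\ y) = min(0.4, 0.2) = 0.2
((z /\ y) -> x): 0.2 ≤ 0.5, so result = 1
(((z /\ y) -> x) -> y): 1 > 0.2, so result = 0.2
(y -> (((z /\ y) -> x) -> y)): 0.2 ≤ 0.2, so result = 1
((((y -> ((~y -> w) \/ z)) -> (y -> ((w /\ (x -> w)) \/ ~y))) -> w) /\ (y -> (((z /\ y) -> x) -> y))) = min(0.7, 1) = 0.7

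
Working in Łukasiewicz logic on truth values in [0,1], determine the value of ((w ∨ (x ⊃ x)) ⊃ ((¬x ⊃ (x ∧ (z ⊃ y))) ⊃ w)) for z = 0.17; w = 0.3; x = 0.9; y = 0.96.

(x ⊃ x): min(1, 1 − 0.9 + 0.9) = 1
(w ∨ (x ⊃ x)) = max(0.3, 1) = 1
¬x: Łukasiewicz ¬ gives 1 − 0.9 = 0.1
(z ⊃ y): min(1, 1 − 0.17 + 0.96) = 1
(x ∧ (z ⊃ y)) = min(0.9, 1) = 0.9
(¬x ⊃ (x ∧ (z ⊃ y))): min(1, 1 − 0.1 + 0.9) = 1
((¬x ⊃ (x ∧ (z ⊃ y))) ⊃ w): min(1, 1 − 1 + 0.3) = 0.3
((w ∨ (x ⊃ x)) ⊃ ((¬x ⊃ (x ∧ (z ⊃ y))) ⊃ w)): min(1, 1 − 1 + 0.3) = 0.3

0.30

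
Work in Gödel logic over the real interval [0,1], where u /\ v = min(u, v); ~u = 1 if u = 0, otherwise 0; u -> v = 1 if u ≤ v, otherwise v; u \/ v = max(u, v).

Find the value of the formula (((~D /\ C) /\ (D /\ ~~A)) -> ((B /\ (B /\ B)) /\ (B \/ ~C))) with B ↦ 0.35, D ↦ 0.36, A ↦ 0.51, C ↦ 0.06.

~D: Gödel ¬ of 0.36 = 0 (operand ≠ 0)
(~D /\ C) = min(0, 0.06) = 0
~A: Gödel ¬ of 0.51 = 0 (operand ≠ 0)
~~A: Gödel ¬ of 0 = 1 (operand is 0)
(D /\ ~~A) = min(0.36, 1) = 0.36
((~D /\ C) /\ (D /\ ~~A)) = min(0, 0.36) = 0
(B /\ B) = min(0.35, 0.35) = 0.35
(B /\ (B /\ B)) = min(0.35, 0.35) = 0.35
~C: Gödel ¬ of 0.06 = 0 (operand ≠ 0)
(B \/ ~C) = max(0.35, 0) = 0.35
((B /\ (B /\ B)) /\ (B \/ ~C)) = min(0.35, 0.35) = 0.35
(((~D /\ C) /\ (D /\ ~~A)) -> ((B /\ (B /\ B)) /\ (B \/ ~C))): 0 ≤ 0.35, so result = 1

1.00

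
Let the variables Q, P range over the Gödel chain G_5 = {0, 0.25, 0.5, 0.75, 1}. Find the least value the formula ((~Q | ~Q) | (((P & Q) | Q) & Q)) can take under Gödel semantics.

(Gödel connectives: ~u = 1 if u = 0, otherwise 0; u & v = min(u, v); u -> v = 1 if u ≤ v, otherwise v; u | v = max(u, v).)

0.25

The minimum is attained at Q = 0.25, P = 0:
  ~Q: Gödel ¬ of 0.25 = 0 (operand ≠ 0)
  ~Q: Gödel ¬ of 0.25 = 0 (operand ≠ 0)
  (~Q | ~Q) = max(0, 0) = 0
  (P & Q) = min(0, 0.25) = 0
  ((P & Q) | Q) = max(0, 0.25) = 0.25
  (((P & Q) | Q) & Q) = min(0.25, 0.25) = 0.25
  ((~Q | ~Q) | (((P & Q) | Q) & Q)) = max(0, 0.25) = 0.25
Checking all 25 assignments confirms none give a value below 0.25.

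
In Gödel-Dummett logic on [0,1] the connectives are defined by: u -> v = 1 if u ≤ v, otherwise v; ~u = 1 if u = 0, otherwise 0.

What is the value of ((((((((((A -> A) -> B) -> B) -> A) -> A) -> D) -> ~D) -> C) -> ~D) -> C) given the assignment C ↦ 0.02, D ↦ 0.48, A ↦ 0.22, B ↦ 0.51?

1.00

(A -> A): 0.22 ≤ 0.22, so result = 1
((A -> A) -> B): 1 > 0.51, so result = 0.51
(((A -> A) -> B) -> B): 0.51 ≤ 0.51, so result = 1
((((A -> A) -> B) -> B) -> A): 1 > 0.22, so result = 0.22
(((((A -> A) -> B) -> B) -> A) -> A): 0.22 ≤ 0.22, so result = 1
((((((A -> A) -> B) -> B) -> A) -> A) -> D): 1 > 0.48, so result = 0.48
~D: Gödel ¬ of 0.48 = 0 (operand ≠ 0)
(((((((A -> A) -> B) -> B) -> A) -> A) -> D) -> ~D): 0.48 > 0, so result = 0
((((((((A -> A) -> B) -> B) -> A) -> A) -> D) -> ~D) -> C): 0 ≤ 0.02, so result = 1
~D: Gödel ¬ of 0.48 = 0 (operand ≠ 0)
(((((((((A -> A) -> B) -> B) -> A) -> A) -> D) -> ~D) -> C) -> ~D): 1 > 0, so result = 0
((((((((((A -> A) -> B) -> B) -> A) -> A) -> D) -> ~D) -> C) -> ~D) -> C): 0 ≤ 0.02, so result = 1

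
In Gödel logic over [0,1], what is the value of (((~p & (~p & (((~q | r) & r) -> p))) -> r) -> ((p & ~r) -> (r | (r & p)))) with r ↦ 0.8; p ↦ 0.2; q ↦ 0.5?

1.00

~p: Gödel ¬ of 0.2 = 0 (operand ≠ 0)
~p: Gödel ¬ of 0.2 = 0 (operand ≠ 0)
~q: Gödel ¬ of 0.5 = 0 (operand ≠ 0)
(~q | r) = max(0, 0.8) = 0.8
((~q | r) & r) = min(0.8, 0.8) = 0.8
(((~q | r) & r) -> p): 0.8 > 0.2, so result = 0.2
(~p & (((~q | r) & r) -> p)) = min(0, 0.2) = 0
(~p & (~p & (((~q | r) & r) -> p))) = min(0, 0) = 0
((~p & (~p & (((~q | r) & r) -> p))) -> r): 0 ≤ 0.8, so result = 1
~r: Gödel ¬ of 0.8 = 0 (operand ≠ 0)
(p & ~r) = min(0.2, 0) = 0
(r & p) = min(0.8, 0.2) = 0.2
(r | (r & p)) = max(0.8, 0.2) = 0.8
((p & ~r) -> (r | (r & p))): 0 ≤ 0.8, so result = 1
(((~p & (~p & (((~q | r) & r) -> p))) -> r) -> ((p & ~r) -> (r | (r & p)))): 1 ≤ 1, so result = 1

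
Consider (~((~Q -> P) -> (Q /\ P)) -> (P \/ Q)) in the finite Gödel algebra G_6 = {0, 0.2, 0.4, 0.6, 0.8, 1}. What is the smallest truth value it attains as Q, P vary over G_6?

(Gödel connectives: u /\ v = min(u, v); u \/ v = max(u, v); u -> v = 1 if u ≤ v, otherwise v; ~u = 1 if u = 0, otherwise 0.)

0.20

The minimum is attained at Q = 0, P = 0.2:
  ~Q: Gödel ¬ of 0 = 1 (operand is 0)
  (~Q -> P): 1 > 0.2, so result = 0.2
  (Q /\ P) = min(0, 0.2) = 0
  ((~Q -> P) -> (Q /\ P)): 0.2 > 0, so result = 0
  ~((~Q -> P) -> (Q /\ P)): Gödel ¬ of 0 = 1 (operand is 0)
  (P \/ Q) = max(0.2, 0) = 0.2
  (~((~Q -> P) -> (Q /\ P)) -> (P \/ Q)): 1 > 0.2, so result = 0.2
Checking all 36 assignments confirms none give a value below 0.20.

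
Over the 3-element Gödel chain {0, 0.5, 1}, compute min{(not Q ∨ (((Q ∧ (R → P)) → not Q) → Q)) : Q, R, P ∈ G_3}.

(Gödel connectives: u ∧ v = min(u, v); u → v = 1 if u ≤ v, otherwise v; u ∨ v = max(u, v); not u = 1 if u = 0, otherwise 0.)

0.50

The minimum is attained at Q = 0.5, R = 0.5, P = 0:
  not Q: Gödel ¬ of 0.5 = 0 (operand ≠ 0)
  (R → P): 0.5 > 0, so result = 0
  (Q ∧ (R → P)) = min(0.5, 0) = 0
  not Q: Gödel ¬ of 0.5 = 0 (operand ≠ 0)
  ((Q ∧ (R → P)) → not Q): 0 ≤ 0, so result = 1
  (((Q ∧ (R → P)) → not Q) → Q): 1 > 0.5, so result = 0.5
  (not Q ∨ (((Q ∧ (R → P)) → not Q) → Q)) = max(0, 0.5) = 0.5
Checking all 27 assignments confirms none give a value below 0.50.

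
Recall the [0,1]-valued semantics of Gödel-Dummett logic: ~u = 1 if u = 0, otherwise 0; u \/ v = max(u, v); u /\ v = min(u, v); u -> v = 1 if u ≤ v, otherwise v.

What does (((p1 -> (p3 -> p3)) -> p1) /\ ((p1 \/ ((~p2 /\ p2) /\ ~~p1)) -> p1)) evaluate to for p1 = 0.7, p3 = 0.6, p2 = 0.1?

(p3 -> p3): 0.6 ≤ 0.6, so result = 1
(p1 -> (p3 -> p3)): 0.7 ≤ 1, so result = 1
((p1 -> (p3 -> p3)) -> p1): 1 > 0.7, so result = 0.7
~p2: Gödel ¬ of 0.1 = 0 (operand ≠ 0)
(~p2 /\ p2) = min(0, 0.1) = 0
~p1: Gödel ¬ of 0.7 = 0 (operand ≠ 0)
~~p1: Gödel ¬ of 0 = 1 (operand is 0)
((~p2 /\ p2) /\ ~~p1) = min(0, 1) = 0
(p1 \/ ((~p2 /\ p2) /\ ~~p1)) = max(0.7, 0) = 0.7
((p1 \/ ((~p2 /\ p2) /\ ~~p1)) -> p1): 0.7 ≤ 0.7, so result = 1
(((p1 -> (p3 -> p3)) -> p1) /\ ((p1 \/ ((~p2 /\ p2) /\ ~~p1)) -> p1)) = min(0.7, 1) = 0.7

0.70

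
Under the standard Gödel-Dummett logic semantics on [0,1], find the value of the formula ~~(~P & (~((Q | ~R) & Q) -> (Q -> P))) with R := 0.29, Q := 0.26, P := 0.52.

0.00

~P: Gödel ¬ of 0.52 = 0 (operand ≠ 0)
~R: Gödel ¬ of 0.29 = 0 (operand ≠ 0)
(Q | ~R) = max(0.26, 0) = 0.26
((Q | ~R) & Q) = min(0.26, 0.26) = 0.26
~((Q | ~R) & Q): Gödel ¬ of 0.26 = 0 (operand ≠ 0)
(Q -> P): 0.26 ≤ 0.52, so result = 1
(~((Q | ~R) & Q) -> (Q -> P)): 0 ≤ 1, so result = 1
(~P & (~((Q | ~R) & Q) -> (Q -> P))) = min(0, 1) = 0
~(~P & (~((Q | ~R) & Q) -> (Q -> P))): Gödel ¬ of 0 = 1 (operand is 0)
~~(~P & (~((Q | ~R) & Q) -> (Q -> P))): Gödel ¬ of 1 = 0 (operand ≠ 0)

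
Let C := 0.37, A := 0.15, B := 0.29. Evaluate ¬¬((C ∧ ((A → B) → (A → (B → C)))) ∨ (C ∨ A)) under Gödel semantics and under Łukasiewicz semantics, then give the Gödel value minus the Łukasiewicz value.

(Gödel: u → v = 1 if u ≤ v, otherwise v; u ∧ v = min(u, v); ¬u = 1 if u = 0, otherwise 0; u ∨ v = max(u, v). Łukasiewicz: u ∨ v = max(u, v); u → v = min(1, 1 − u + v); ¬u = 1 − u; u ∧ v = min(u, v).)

Gödel evaluation:
  (A → B): 0.15 ≤ 0.29, so result = 1
  (B → C): 0.29 ≤ 0.37, so result = 1
  (A → (B → C)): 0.15 ≤ 1, so result = 1
  ((A → B) → (A → (B → C))): 1 ≤ 1, so result = 1
  (C ∧ ((A → B) → (A → (B → C)))) = min(0.37, 1) = 0.37
  (C ∨ A) = max(0.37, 0.15) = 0.37
  ((C ∧ ((A → B) → (A → (B → C)))) ∨ (C ∨ A)) = max(0.37, 0.37) = 0.37
  ¬((C ∧ ((A → B) → (A → (B → C)))) ∨ (C ∨ A)): Gödel ¬ of 0.37 = 0 (operand ≠ 0)
  ¬¬((C ∧ ((A → B) → (A → (B → C)))) ∨ (C ∨ A)): Gödel ¬ of 0 = 1 (operand is 0)
  Gödel value = 1
Łukasiewicz evaluation:
  (A → B): min(1, 1 − 0.15 + 0.29) = 1
  (B → C): min(1, 1 − 0.29 + 0.37) = 1
  (A → (B → C)): min(1, 1 − 0.15 + 1) = 1
  ((A → B) → (A → (B → C))): min(1, 1 − 1 + 1) = 1
  (C ∧ ((A → B) → (A → (B → C)))) = min(0.37, 1) = 0.37
  (C ∨ A) = max(0.37, 0.15) = 0.37
  ((C ∧ ((A → B) → (A → (B → C)))) ∨ (C ∨ A)) = max(0.37, 0.37) = 0.37
  ¬((C ∧ ((A → B) → (A → (B → C)))) ∨ (C ∨ A)): Łukasiewicz ¬ gives 1 − 0.37 = 0.63
  ¬¬((C ∧ ((A → B) → (A → (B → C)))) ∨ (C ∨ A)): Łukasiewicz ¬ gives 1 − 0.63 = 0.37
  Łukasiewicz value = 0.37
Difference: 1 − 0.37 = 0.63

0.63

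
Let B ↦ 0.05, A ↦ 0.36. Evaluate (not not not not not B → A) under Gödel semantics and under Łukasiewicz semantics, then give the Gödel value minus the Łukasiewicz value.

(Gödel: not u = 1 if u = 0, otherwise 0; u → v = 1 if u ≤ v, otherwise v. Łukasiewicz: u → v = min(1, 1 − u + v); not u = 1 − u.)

0.59

Gödel evaluation:
  not B: Gödel ¬ of 0.05 = 0 (operand ≠ 0)
  not not B: Gödel ¬ of 0 = 1 (operand is 0)
  not not not B: Gödel ¬ of 1 = 0 (operand ≠ 0)
  not not not not B: Gödel ¬ of 0 = 1 (operand is 0)
  not not not not not B: Gödel ¬ of 1 = 0 (operand ≠ 0)
  (not not not not not B → A): 0 ≤ 0.36, so result = 1
  Gödel value = 1
Łukasiewicz evaluation:
  not B: Łukasiewicz ¬ gives 1 − 0.05 = 0.95
  not not B: Łukasiewicz ¬ gives 1 − 0.95 = 0.05
  not not not B: Łukasiewicz ¬ gives 1 − 0.05 = 0.95
  not not not not B: Łukasiewicz ¬ gives 1 − 0.95 = 0.05
  not not not not not B: Łukasiewicz ¬ gives 1 − 0.05 = 0.95
  (not not not not not B → A): min(1, 1 − 0.95 + 0.36) = 0.41
  Łukasiewicz value = 0.41
Difference: 1 − 0.41 = 0.59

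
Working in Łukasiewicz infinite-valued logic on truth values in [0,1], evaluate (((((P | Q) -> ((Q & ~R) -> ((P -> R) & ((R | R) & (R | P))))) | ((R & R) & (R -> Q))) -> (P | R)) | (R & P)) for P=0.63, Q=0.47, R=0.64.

(P | Q) = max(0.63, 0.47) = 0.63
~R: Łukasiewicz ¬ gives 1 − 0.64 = 0.36
(Q & ~R) = min(0.47, 0.36) = 0.36
(P -> R): min(1, 1 − 0.63 + 0.64) = 1
(R | R) = max(0.64, 0.64) = 0.64
(R | P) = max(0.64, 0.63) = 0.64
((R | R) & (R | P)) = min(0.64, 0.64) = 0.64
((P -> R) & ((R | R) & (R | P))) = min(1, 0.64) = 0.64
((Q & ~R) -> ((P -> R) & ((R | R) & (R | P)))): min(1, 1 − 0.36 + 0.64) = 1
((P | Q) -> ((Q & ~R) -> ((P -> R) & ((R | R) & (R | P))))): min(1, 1 − 0.63 + 1) = 1
(R & R) = min(0.64, 0.64) = 0.64
(R -> Q): min(1, 1 − 0.64 + 0.47) = 0.83
((R & R) & (R -> Q)) = min(0.64, 0.83) = 0.64
(((P | Q) -> ((Q & ~R) -> ((P -> R) & ((R | R) & (R | P))))) | ((R & R) & (R -> Q))) = max(1, 0.64) = 1
(P | R) = max(0.63, 0.64) = 0.64
((((P | Q) -> ((Q & ~R) -> ((P -> R) & ((R | R) & (R | P))))) | ((R & R) & (R -> Q))) -> (P | R)): min(1, 1 − 1 + 0.64) = 0.64
(R & P) = min(0.64, 0.63) = 0.63
(((((P | Q) -> ((Q & ~R) -> ((P -> R) & ((R | R) & (R | P))))) | ((R & R) & (R -> Q))) -> (P | R)) | (R & P)) = max(0.64, 0.63) = 0.64

0.64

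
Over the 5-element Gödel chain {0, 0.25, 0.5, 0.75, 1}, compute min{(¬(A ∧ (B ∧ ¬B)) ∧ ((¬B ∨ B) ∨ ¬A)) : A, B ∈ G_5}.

The minimum is attained at A = 0.25, B = 0.25:
  ¬B: Gödel ¬ of 0.25 = 0 (operand ≠ 0)
  (B ∧ ¬B) = min(0.25, 0) = 0
  (A ∧ (B ∧ ¬B)) = min(0.25, 0) = 0
  ¬(A ∧ (B ∧ ¬B)): Gödel ¬ of 0 = 1 (operand is 0)
  ¬B: Gödel ¬ of 0.25 = 0 (operand ≠ 0)
  (¬B ∨ B) = max(0, 0.25) = 0.25
  ¬A: Gödel ¬ of 0.25 = 0 (operand ≠ 0)
  ((¬B ∨ B) ∨ ¬A) = max(0.25, 0) = 0.25
  (¬(A ∧ (B ∧ ¬B)) ∧ ((¬B ∨ B) ∨ ¬A)) = min(1, 0.25) = 0.25
Checking all 25 assignments confirms none give a value below 0.25.

0.25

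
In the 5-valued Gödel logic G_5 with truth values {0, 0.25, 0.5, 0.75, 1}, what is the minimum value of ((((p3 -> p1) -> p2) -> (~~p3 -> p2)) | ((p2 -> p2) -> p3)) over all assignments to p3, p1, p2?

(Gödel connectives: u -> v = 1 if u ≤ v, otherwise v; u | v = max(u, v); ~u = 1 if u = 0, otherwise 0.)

The minimum is attained at p3 = 0.25, p1 = 0, p2 = 0:
  (p3 -> p1): 0.25 > 0, so result = 0
  ((p3 -> p1) -> p2): 0 ≤ 0, so result = 1
  ~p3: Gödel ¬ of 0.25 = 0 (operand ≠ 0)
  ~~p3: Gödel ¬ of 0 = 1 (operand is 0)
  (~~p3 -> p2): 1 > 0, so result = 0
  (((p3 -> p1) -> p2) -> (~~p3 -> p2)): 1 > 0, so result = 0
  (p2 -> p2): 0 ≤ 0, so result = 1
  ((p2 -> p2) -> p3): 1 > 0.25, so result = 0.25
  ((((p3 -> p1) -> p2) -> (~~p3 -> p2)) | ((p2 -> p2) -> p3)) = max(0, 0.25) = 0.25
Checking all 125 assignments confirms none give a value below 0.25.

0.25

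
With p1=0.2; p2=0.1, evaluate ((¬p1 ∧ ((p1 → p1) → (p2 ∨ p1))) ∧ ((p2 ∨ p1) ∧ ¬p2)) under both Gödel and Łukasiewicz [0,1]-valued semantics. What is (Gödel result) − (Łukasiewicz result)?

Gödel evaluation:
  ¬p1: Gödel ¬ of 0.2 = 0 (operand ≠ 0)
  (p1 → p1): 0.2 ≤ 0.2, so result = 1
  (p2 ∨ p1) = max(0.1, 0.2) = 0.2
  ((p1 → p1) → (p2 ∨ p1)): 1 > 0.2, so result = 0.2
  (¬p1 ∧ ((p1 → p1) → (p2 ∨ p1))) = min(0, 0.2) = 0
  (p2 ∨ p1) = max(0.1, 0.2) = 0.2
  ¬p2: Gödel ¬ of 0.1 = 0 (operand ≠ 0)
  ((p2 ∨ p1) ∧ ¬p2) = min(0.2, 0) = 0
  ((¬p1 ∧ ((p1 → p1) → (p2 ∨ p1))) ∧ ((p2 ∨ p1) ∧ ¬p2)) = min(0, 0) = 0
  Gödel value = 0
Łukasiewicz evaluation:
  ¬p1: Łukasiewicz ¬ gives 1 − 0.2 = 0.8
  (p1 → p1): min(1, 1 − 0.2 + 0.2) = 1
  (p2 ∨ p1) = max(0.1, 0.2) = 0.2
  ((p1 → p1) → (p2 ∨ p1)): min(1, 1 − 1 + 0.2) = 0.2
  (¬p1 ∧ ((p1 → p1) → (p2 ∨ p1))) = min(0.8, 0.2) = 0.2
  (p2 ∨ p1) = max(0.1, 0.2) = 0.2
  ¬p2: Łukasiewicz ¬ gives 1 − 0.1 = 0.9
  ((p2 ∨ p1) ∧ ¬p2) = min(0.2, 0.9) = 0.2
  ((¬p1 ∧ ((p1 → p1) → (p2 ∨ p1))) ∧ ((p2 ∨ p1) ∧ ¬p2)) = min(0.2, 0.2) = 0.2
  Łukasiewicz value = 0.2
Difference: 0 − 0.2 = -0.20

-0.20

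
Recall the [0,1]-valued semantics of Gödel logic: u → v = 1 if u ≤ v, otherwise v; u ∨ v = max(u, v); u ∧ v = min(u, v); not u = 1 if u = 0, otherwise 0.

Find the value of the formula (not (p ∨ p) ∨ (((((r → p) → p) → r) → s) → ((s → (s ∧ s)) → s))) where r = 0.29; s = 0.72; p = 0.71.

0.72

(p ∨ p) = max(0.71, 0.71) = 0.71
not (p ∨ p): Gödel ¬ of 0.71 = 0 (operand ≠ 0)
(r → p): 0.29 ≤ 0.71, so result = 1
((r → p) → p): 1 > 0.71, so result = 0.71
(((r → p) → p) → r): 0.71 > 0.29, so result = 0.29
((((r → p) → p) → r) → s): 0.29 ≤ 0.72, so result = 1
(s ∧ s) = min(0.72, 0.72) = 0.72
(s → (s ∧ s)): 0.72 ≤ 0.72, so result = 1
((s → (s ∧ s)) → s): 1 > 0.72, so result = 0.72
(((((r → p) → p) → r) → s) → ((s → (s ∧ s)) → s)): 1 > 0.72, so result = 0.72
(not (p ∨ p) ∨ (((((r → p) → p) → r) → s) → ((s → (s ∧ s)) → s))) = max(0, 0.72) = 0.72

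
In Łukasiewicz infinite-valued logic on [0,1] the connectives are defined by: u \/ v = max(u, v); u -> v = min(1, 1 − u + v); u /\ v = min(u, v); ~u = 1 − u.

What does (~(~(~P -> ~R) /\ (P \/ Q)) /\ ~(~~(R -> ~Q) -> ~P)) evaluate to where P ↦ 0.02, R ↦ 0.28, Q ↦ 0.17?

~P: Łukasiewicz ¬ gives 1 − 0.02 = 0.98
~R: Łukasiewicz ¬ gives 1 − 0.28 = 0.72
(~P -> ~R): min(1, 1 − 0.98 + 0.72) = 0.74
~(~P -> ~R): Łukasiewicz ¬ gives 1 − 0.74 = 0.26
(P \/ Q) = max(0.02, 0.17) = 0.17
(~(~P -> ~R) /\ (P \/ Q)) = min(0.26, 0.17) = 0.17
~(~(~P -> ~R) /\ (P \/ Q)): Łukasiewicz ¬ gives 1 − 0.17 = 0.83
~Q: Łukasiewicz ¬ gives 1 − 0.17 = 0.83
(R -> ~Q): min(1, 1 − 0.28 + 0.83) = 1
~(R -> ~Q): Łukasiewicz ¬ gives 1 − 1 = 0
~~(R -> ~Q): Łukasiewicz ¬ gives 1 − 0 = 1
~P: Łukasiewicz ¬ gives 1 − 0.02 = 0.98
(~~(R -> ~Q) -> ~P): min(1, 1 − 1 + 0.98) = 0.98
~(~~(R -> ~Q) -> ~P): Łukasiewicz ¬ gives 1 − 0.98 = 0.02
(~(~(~P -> ~R) /\ (P \/ Q)) /\ ~(~~(R -> ~Q) -> ~P)) = min(0.83, 0.02) = 0.02

0.02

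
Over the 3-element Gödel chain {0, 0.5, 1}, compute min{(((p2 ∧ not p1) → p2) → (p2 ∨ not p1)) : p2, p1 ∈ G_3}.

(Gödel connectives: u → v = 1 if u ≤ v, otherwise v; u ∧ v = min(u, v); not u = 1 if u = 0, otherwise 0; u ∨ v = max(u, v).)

0.00

The minimum is attained at p2 = 0, p1 = 0.5:
  not p1: Gödel ¬ of 0.5 = 0 (operand ≠ 0)
  (p2 ∧ not p1) = min(0, 0) = 0
  ((p2 ∧ not p1) → p2): 0 ≤ 0, so result = 1
  not p1: Gödel ¬ of 0.5 = 0 (operand ≠ 0)
  (p2 ∨ not p1) = max(0, 0) = 0
  (((p2 ∧ not p1) → p2) → (p2 ∨ not p1)): 1 > 0, so result = 0
Checking all 9 assignments confirms none give a value below 0.00.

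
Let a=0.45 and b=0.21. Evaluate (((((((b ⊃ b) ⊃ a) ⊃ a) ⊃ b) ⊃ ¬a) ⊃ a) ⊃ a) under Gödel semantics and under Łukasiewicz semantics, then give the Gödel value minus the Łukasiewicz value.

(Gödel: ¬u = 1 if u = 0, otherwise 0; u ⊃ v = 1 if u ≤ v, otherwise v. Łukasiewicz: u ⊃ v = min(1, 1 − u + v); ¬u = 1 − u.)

Gödel evaluation:
  (b ⊃ b): 0.21 ≤ 0.21, so result = 1
  ((b ⊃ b) ⊃ a): 1 > 0.45, so result = 0.45
  (((b ⊃ b) ⊃ a) ⊃ a): 0.45 ≤ 0.45, so result = 1
  ((((b ⊃ b) ⊃ a) ⊃ a) ⊃ b): 1 > 0.21, so result = 0.21
  ¬a: Gödel ¬ of 0.45 = 0 (operand ≠ 0)
  (((((b ⊃ b) ⊃ a) ⊃ a) ⊃ b) ⊃ ¬a): 0.21 > 0, so result = 0
  ((((((b ⊃ b) ⊃ a) ⊃ a) ⊃ b) ⊃ ¬a) ⊃ a): 0 ≤ 0.45, so result = 1
  (((((((b ⊃ b) ⊃ a) ⊃ a) ⊃ b) ⊃ ¬a) ⊃ a) ⊃ a): 1 > 0.45, so result = 0.45
  Gödel value = 0.45
Łukasiewicz evaluation:
  (b ⊃ b): min(1, 1 − 0.21 + 0.21) = 1
  ((b ⊃ b) ⊃ a): min(1, 1 − 1 + 0.45) = 0.45
  (((b ⊃ b) ⊃ a) ⊃ a): min(1, 1 − 0.45 + 0.45) = 1
  ((((b ⊃ b) ⊃ a) ⊃ a) ⊃ b): min(1, 1 − 1 + 0.21) = 0.21
  ¬a: Łukasiewicz ¬ gives 1 − 0.45 = 0.55
  (((((b ⊃ b) ⊃ a) ⊃ a) ⊃ b) ⊃ ¬a): min(1, 1 − 0.21 + 0.55) = 1
  ((((((b ⊃ b) ⊃ a) ⊃ a) ⊃ b) ⊃ ¬a) ⊃ a): min(1, 1 − 1 + 0.45) = 0.45
  (((((((b ⊃ b) ⊃ a) ⊃ a) ⊃ b) ⊃ ¬a) ⊃ a) ⊃ a): min(1, 1 − 0.45 + 0.45) = 1
  Łukasiewicz value = 1
Difference: 0.45 − 1 = -0.55

-0.55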